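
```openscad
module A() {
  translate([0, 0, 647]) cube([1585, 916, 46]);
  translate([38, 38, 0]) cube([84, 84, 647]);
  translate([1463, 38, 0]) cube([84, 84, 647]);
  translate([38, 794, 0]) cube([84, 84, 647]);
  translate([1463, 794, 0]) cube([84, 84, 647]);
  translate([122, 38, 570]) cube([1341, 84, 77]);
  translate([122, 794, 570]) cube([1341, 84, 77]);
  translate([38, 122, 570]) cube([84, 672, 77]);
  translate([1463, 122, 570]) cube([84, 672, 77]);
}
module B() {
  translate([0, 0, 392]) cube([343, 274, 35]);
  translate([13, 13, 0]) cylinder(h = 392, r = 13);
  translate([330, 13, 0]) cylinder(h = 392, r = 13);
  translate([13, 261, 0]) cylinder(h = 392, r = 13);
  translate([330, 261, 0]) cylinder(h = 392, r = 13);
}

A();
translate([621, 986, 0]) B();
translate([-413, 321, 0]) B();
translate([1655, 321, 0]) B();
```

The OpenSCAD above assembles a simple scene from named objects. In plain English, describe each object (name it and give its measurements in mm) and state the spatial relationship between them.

A is a table: top 1585 mm (x) × 916 mm (y), 46 mm thick, upper face at z = 693 mm, on four 84×84 mm square legs, each inset 38 mm from the nearest pair of top edges, running from z = 0 to the bottom of the top. Four apron rails, 84 mm thick and 77 mm tall, run between adjacent legs with their top edges flush with the underside of the top and their outer faces flush with the legs' outer faces.

B is a simple wooden stool: a rectangular seat 343 mm (x) by 274 mm (y), 35 mm thick, top face at z = 427 mm, on four round legs, each 26 mm in diameter. The legs rest on z = 0, each leg's axis is inset half a diameter from the nearest pair of seat edges (so the leg's bounding box is flush with the corner).

Three stools sit around the table at the +y, −x, +x sides.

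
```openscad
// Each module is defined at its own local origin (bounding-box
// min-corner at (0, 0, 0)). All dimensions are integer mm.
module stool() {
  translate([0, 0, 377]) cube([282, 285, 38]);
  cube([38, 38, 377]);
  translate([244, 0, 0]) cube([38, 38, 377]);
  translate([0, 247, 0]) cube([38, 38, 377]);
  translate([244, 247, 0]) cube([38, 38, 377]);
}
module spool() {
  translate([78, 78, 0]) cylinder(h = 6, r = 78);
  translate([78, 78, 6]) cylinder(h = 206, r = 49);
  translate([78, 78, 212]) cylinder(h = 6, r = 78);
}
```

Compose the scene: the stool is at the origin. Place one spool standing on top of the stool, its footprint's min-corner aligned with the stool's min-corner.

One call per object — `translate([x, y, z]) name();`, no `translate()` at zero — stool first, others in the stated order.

stool();
translate([0, 0, 415]) spool();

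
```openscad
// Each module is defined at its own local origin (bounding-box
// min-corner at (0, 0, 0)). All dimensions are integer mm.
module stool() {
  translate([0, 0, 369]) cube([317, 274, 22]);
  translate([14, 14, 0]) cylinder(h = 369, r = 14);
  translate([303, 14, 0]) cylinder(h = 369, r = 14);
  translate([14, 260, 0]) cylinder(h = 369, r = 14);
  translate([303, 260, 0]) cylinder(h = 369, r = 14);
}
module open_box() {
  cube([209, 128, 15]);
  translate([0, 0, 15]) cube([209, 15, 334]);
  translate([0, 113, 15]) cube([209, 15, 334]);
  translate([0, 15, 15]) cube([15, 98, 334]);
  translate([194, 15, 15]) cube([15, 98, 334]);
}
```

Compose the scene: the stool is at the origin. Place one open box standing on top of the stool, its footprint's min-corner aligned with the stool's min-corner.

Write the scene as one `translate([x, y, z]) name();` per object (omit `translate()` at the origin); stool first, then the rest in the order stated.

stool();
translate([0, 0, 391]) open_box();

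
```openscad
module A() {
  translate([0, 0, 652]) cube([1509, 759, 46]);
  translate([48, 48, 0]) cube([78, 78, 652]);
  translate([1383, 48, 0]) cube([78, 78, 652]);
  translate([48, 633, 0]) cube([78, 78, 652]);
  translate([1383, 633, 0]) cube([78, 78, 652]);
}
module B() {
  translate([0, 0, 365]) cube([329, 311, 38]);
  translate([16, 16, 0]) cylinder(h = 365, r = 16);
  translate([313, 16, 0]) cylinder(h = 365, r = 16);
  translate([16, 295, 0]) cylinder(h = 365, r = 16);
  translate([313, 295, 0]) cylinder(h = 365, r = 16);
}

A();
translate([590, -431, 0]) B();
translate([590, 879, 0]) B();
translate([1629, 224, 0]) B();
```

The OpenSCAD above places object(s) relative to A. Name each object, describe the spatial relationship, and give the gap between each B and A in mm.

A is a table. B is a stool. Three stools sit around the table at the −y, +y, +x sides. The gap between each stool and the table is 120 mm.

Each stool's nearest face is 120 mm from the table's bounding box.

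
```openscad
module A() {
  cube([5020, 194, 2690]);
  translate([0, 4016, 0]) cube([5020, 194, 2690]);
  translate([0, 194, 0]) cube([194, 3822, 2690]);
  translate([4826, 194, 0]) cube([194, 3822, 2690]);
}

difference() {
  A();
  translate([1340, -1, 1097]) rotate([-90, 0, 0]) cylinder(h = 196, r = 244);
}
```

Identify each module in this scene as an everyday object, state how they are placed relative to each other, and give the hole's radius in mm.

A is a house frame. The house frame has a circular hole through its front wall. The hole's radius is 244 mm.

The subtracted cylinder has r = 244 mm.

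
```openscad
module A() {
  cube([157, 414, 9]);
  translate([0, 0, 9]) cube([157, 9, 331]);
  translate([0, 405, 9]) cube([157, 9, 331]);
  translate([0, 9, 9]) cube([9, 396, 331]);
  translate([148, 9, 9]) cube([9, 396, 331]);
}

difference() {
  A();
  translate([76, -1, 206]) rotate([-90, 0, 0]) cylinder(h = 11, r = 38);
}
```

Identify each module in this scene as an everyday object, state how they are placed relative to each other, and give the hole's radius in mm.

The subtracted cylinder has r = 38 mm.

A is an open box. The open box has a circular hole through its front wall. The hole's radius is 38 mm.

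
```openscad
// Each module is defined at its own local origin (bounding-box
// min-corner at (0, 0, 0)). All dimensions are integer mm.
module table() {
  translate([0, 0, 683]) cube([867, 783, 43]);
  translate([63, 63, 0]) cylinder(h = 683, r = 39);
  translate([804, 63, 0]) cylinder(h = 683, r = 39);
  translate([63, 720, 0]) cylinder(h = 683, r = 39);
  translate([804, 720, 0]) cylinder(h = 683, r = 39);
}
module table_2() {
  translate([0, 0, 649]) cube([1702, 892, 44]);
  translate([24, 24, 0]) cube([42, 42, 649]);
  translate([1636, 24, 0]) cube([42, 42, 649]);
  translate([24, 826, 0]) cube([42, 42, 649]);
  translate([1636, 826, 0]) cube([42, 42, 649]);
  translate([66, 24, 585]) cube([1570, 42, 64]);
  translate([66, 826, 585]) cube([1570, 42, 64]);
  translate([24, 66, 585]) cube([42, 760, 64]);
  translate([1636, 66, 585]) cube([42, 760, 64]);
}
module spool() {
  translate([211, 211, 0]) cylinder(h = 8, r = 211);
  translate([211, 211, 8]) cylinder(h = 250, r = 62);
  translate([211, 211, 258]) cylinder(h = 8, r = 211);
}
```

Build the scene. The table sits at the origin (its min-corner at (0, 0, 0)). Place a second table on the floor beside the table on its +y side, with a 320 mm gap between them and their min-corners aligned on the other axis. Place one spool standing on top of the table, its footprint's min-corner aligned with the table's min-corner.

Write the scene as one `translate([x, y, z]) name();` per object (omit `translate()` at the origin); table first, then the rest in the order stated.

table();
translate([0, 1103, 0]) table_2();
translate([0, 0, 726]) spool();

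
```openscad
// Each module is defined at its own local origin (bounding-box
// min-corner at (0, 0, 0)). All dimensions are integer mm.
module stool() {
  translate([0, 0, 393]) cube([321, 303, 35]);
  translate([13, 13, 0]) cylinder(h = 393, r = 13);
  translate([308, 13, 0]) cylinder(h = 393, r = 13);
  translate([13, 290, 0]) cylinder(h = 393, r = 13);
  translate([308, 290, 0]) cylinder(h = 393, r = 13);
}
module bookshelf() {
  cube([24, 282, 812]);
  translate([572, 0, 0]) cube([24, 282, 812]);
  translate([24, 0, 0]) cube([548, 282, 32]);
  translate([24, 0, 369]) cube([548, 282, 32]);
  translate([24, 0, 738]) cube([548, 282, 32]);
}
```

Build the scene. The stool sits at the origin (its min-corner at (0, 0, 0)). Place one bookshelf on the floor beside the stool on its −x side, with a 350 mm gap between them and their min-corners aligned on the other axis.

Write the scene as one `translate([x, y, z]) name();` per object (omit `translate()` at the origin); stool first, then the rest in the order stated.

stool();
translate([-946, 0, 0]) bookshelf();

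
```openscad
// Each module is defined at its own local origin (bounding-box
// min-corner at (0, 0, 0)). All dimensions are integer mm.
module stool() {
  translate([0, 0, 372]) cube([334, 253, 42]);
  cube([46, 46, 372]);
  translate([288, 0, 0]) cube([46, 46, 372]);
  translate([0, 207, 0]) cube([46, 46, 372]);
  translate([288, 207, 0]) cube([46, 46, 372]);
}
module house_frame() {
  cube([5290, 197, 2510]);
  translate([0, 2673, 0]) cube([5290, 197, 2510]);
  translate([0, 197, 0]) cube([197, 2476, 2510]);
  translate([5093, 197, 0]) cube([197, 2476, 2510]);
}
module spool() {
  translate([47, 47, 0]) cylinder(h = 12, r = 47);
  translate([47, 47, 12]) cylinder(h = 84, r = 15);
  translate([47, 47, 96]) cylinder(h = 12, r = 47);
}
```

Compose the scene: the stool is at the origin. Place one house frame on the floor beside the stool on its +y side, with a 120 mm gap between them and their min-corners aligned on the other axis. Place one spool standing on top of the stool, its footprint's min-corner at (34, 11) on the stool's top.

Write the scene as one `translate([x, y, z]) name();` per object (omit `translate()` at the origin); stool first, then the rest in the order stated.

stool();
translate([0, 373, 0]) house_frame();
translate([34, 11, 414]) spool();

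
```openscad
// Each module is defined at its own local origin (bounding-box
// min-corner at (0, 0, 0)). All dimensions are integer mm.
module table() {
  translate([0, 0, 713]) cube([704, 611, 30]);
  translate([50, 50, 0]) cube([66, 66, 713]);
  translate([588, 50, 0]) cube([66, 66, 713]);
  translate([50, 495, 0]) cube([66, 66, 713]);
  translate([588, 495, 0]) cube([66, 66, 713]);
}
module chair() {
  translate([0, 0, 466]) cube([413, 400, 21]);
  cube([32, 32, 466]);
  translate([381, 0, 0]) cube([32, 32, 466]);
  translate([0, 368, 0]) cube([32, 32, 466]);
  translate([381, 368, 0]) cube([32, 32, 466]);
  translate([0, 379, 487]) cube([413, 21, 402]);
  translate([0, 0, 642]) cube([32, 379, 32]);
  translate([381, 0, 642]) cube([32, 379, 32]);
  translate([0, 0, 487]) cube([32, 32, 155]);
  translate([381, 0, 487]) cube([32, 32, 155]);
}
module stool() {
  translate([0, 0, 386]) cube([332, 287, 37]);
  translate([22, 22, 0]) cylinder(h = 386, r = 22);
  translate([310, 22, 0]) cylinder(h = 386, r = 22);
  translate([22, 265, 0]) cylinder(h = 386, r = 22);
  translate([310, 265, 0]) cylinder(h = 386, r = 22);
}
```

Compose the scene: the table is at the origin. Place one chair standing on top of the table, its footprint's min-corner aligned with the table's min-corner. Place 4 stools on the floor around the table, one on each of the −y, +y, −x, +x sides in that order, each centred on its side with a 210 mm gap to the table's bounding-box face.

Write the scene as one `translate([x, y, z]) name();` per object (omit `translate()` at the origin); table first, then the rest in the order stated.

table();
translate([0, 0, 743]) chair();
translate([186, -497, 0]) stool();
translate([186, 821, 0]) stool();
translate([-542, 162, 0]) stool();
translate([914, 162, 0]) stool();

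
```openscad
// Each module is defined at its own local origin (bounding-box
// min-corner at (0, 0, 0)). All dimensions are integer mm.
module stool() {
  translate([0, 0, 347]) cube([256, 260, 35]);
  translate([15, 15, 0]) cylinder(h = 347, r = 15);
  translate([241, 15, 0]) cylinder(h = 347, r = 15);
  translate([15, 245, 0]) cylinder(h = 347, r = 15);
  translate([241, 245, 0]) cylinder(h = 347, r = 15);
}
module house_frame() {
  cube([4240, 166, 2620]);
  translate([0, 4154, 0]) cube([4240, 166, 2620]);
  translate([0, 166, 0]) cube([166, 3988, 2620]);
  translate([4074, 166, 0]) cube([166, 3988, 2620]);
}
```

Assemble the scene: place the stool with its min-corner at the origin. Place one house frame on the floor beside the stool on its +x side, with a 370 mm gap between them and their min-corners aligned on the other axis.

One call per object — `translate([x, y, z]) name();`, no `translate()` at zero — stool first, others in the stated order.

stool();
translate([626, 0, 0]) house_frame();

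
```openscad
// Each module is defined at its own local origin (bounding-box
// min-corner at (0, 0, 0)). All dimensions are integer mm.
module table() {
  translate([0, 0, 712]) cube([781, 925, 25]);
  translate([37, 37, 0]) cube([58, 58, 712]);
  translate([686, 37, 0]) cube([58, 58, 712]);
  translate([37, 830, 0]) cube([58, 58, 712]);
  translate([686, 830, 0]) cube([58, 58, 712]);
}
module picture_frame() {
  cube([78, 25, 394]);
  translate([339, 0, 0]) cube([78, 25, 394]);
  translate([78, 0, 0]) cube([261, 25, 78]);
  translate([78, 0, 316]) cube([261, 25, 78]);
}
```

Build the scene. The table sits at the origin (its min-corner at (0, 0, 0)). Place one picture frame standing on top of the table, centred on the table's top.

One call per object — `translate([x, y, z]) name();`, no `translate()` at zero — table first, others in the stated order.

table();
translate([182, 450, 737]) picture_frame();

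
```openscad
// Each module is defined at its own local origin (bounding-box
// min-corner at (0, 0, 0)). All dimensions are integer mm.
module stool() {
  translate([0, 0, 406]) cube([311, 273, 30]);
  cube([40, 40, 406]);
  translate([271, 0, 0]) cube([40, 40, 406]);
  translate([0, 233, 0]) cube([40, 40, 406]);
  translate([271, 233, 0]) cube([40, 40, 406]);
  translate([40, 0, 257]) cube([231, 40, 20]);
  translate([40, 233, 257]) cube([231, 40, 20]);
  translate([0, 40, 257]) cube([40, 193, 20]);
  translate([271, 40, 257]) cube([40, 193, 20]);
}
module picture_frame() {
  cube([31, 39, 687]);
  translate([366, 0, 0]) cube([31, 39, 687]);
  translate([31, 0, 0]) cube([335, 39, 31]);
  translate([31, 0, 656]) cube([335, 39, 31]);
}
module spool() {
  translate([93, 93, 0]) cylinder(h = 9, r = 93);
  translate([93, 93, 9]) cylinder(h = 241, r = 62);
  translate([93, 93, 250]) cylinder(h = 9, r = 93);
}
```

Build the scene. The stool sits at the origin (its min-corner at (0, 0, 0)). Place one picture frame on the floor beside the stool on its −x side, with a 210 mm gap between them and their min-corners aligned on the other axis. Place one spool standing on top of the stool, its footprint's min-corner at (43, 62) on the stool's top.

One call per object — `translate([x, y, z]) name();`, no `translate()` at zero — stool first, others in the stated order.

stool();
translate([-607, 0, 0]) picture_frame();
translate([43, 62, 436]) spool();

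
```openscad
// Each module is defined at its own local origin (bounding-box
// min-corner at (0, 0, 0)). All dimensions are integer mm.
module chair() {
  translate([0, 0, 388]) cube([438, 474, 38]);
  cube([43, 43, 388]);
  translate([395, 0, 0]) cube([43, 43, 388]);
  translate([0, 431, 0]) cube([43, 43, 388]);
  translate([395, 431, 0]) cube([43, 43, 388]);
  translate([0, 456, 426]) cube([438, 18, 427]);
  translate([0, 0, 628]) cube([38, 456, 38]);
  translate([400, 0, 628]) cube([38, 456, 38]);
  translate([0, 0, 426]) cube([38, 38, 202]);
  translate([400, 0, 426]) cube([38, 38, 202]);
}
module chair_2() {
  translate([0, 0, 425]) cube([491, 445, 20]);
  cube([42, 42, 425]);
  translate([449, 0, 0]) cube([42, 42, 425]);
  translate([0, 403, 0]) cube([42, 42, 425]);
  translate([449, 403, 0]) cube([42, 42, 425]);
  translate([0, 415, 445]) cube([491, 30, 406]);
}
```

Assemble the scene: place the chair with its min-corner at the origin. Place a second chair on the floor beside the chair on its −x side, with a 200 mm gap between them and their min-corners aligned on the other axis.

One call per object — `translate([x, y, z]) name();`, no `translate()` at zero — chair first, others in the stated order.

chair();
translate([-691, 0, 0]) chair_2();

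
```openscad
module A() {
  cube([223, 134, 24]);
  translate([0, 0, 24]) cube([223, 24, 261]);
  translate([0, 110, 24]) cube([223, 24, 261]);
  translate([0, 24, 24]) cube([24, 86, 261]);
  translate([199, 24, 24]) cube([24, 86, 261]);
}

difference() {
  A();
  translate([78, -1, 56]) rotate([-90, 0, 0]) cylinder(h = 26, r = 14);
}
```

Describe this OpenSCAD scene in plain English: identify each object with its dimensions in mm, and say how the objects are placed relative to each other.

A is an open storage box with external size 223×134×285 mm and wall thickness 24 mm (the base is also 24 mm thick). The base covers the whole footprint; the four walls stand on the base, with the y-facing walls full-width and the x-facing walls fitting between their inner faces.

The open box has a circular hole of radius 14 mm through its front wall, centred at (x = 78, z = 56).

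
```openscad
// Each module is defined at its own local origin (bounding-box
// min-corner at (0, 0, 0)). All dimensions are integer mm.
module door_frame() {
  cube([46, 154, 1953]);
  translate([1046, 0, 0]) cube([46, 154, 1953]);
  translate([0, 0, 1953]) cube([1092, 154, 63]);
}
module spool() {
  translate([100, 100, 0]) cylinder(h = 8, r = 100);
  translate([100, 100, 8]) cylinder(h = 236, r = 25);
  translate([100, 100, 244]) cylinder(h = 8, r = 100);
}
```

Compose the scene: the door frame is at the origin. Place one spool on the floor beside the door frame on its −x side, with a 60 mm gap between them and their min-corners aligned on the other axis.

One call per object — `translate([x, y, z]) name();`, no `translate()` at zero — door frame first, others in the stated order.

door_frame();
translate([-260, 0, 0]) spool();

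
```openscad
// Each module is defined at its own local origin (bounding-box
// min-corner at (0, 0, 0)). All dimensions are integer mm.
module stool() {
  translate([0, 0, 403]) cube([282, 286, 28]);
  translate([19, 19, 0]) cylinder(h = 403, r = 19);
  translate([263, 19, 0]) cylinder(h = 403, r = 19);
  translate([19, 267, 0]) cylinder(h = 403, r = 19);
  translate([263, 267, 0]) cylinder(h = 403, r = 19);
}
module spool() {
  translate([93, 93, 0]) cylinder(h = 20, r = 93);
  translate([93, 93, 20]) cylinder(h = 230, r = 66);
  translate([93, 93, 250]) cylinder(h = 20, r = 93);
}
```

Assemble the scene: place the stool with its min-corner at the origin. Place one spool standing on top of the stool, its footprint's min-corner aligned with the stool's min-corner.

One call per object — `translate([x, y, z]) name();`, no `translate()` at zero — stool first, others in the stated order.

stool();
translate([0, 0, 431]) spool();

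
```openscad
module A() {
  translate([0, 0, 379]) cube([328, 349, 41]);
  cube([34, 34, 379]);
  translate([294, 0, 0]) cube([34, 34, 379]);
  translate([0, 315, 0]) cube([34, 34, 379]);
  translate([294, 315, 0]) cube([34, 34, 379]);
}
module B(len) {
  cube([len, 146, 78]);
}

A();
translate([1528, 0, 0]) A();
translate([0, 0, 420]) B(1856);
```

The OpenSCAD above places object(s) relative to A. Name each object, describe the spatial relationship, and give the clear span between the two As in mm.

A is a stool. B is a beam. A beam spans the tops of two stools. The clear span between the two stools is 1200 mm.

Second stool starts at x = 1528; first ends at x = 328; clear span = 1528 − 328 = 1200 mm.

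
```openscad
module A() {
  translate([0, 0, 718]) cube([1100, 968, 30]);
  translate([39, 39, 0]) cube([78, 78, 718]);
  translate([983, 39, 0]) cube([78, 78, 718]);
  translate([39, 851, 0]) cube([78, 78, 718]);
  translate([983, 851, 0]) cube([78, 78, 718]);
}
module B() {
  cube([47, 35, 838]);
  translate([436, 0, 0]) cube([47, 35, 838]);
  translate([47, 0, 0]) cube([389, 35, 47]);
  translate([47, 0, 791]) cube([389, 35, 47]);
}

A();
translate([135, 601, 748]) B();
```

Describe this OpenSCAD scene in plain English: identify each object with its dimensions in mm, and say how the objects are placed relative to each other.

A is a table: top 1100 mm (x) × 968 mm (y), 30 mm thick, upper face at z = 748 mm, on four 78×78 mm square legs, each inset 39 mm from the nearest pair of top edges, running from z = 0 to the bottom of the top.

B is a rectangular picture frame lying in the x–z plane (depth along y). The opening is 389 mm wide (x) by 744 mm tall (z), surrounded by a border 47 mm wide on all four sides. The frame is 35 mm deep and is made of two full-height vertical stiles with two horizontal rails fitted between them.

The picture frame is on top of the table.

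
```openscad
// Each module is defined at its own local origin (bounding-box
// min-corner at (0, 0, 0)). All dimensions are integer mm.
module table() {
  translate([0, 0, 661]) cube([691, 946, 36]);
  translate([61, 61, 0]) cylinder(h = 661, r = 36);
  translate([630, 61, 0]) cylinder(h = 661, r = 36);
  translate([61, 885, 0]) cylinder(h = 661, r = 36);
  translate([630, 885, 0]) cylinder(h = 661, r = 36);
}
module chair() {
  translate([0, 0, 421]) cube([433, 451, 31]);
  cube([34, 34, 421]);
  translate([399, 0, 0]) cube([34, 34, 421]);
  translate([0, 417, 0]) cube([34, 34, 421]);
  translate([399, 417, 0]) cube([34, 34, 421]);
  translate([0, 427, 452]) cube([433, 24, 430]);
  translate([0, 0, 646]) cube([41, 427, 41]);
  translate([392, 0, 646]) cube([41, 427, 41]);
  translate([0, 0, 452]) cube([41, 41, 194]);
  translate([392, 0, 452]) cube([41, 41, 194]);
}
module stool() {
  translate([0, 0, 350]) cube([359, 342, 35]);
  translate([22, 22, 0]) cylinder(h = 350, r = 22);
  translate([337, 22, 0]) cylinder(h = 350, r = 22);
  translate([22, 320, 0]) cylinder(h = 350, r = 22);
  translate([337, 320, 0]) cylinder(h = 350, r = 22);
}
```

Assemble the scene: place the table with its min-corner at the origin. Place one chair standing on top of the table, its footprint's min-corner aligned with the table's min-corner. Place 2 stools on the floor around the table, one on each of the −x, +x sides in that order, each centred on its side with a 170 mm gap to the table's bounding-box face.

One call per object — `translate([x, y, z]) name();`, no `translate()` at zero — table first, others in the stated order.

table();
translate([0, 0, 697]) chair();
translate([-529, 302, 0]) stool();
translate([861, 302, 0]) stool();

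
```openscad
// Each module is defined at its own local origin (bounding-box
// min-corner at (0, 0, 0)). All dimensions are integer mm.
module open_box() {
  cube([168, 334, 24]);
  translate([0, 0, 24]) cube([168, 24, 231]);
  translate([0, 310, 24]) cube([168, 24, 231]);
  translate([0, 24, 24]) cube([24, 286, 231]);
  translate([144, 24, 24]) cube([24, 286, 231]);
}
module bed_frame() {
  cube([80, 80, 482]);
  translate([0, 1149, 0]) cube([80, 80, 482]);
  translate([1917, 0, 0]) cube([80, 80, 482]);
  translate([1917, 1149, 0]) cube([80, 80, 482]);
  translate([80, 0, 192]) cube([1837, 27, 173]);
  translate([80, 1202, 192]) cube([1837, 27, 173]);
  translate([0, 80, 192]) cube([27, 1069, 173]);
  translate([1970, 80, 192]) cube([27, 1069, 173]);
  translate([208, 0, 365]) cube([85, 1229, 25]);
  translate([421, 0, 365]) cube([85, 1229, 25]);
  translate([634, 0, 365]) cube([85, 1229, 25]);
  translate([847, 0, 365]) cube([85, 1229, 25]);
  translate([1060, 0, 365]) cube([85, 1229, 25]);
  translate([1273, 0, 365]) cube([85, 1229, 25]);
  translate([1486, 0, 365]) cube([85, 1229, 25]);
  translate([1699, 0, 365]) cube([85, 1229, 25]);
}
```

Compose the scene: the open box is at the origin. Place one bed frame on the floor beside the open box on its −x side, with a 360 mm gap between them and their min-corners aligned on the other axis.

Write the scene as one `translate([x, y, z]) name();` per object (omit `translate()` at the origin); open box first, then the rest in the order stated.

open_box();
translate([-2357, 0, 0]) bed_frame();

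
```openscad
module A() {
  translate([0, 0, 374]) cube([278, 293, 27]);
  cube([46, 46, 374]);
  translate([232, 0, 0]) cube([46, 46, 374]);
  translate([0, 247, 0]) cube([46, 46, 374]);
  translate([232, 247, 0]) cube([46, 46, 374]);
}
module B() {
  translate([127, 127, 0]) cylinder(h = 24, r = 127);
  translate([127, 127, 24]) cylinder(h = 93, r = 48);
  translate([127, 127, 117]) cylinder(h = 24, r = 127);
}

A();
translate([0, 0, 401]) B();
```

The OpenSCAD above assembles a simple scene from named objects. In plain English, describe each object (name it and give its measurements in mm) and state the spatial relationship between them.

A is a simple wooden stool: a rectangular seat 278 mm (x) by 293 mm (y), 27 mm thick, top face at z = 401 mm, on four square legs, each 46×46 mm in cross-section. The legs rest on z = 0, each flush with a corner of the seat.

B is a spool: two coaxial disc flanges of radius 127 mm and thickness 24 mm, joined by a core cylinder of radius 48 mm and height 93 mm. The lower flange rests on z = 0 and the three cylinders share a vertical axis.

The spool is on top of the stool.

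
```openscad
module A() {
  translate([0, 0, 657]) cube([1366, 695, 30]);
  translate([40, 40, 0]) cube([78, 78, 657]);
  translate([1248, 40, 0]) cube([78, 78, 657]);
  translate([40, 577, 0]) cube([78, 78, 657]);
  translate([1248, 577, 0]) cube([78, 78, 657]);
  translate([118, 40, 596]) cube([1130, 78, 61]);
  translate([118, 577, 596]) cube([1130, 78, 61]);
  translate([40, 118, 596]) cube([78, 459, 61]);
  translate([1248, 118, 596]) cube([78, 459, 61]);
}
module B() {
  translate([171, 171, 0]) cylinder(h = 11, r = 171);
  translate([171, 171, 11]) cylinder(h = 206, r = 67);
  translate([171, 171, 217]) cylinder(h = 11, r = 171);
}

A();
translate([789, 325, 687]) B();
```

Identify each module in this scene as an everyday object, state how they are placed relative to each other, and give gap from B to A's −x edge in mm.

A is a table. B is a spool. The spool is on top of the table. The gap from the spool to the table's −x edge is 789 mm.

The spool's min-x is at 789; the table's min-x is 0; gap = 789 mm.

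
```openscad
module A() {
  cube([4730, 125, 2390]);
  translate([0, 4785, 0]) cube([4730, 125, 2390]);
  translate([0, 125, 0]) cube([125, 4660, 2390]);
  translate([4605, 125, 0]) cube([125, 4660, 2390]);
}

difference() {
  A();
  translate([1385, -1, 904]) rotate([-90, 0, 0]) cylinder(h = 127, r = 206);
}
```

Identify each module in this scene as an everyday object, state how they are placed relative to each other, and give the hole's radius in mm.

The subtracted cylinder has r = 206 mm.

A is a house frame. The house frame has a circular hole through its front wall. The hole's radius is 206 mm.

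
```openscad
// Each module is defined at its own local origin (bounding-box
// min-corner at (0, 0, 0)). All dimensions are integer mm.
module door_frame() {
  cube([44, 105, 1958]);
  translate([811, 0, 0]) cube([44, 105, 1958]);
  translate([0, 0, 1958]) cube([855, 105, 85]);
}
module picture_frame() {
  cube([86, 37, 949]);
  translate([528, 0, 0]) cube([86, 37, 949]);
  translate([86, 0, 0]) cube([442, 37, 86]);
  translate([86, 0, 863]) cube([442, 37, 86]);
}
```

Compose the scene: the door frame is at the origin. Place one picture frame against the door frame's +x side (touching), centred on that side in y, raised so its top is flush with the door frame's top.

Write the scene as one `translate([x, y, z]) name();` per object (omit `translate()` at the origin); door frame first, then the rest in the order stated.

door_frame();
translate([855, 34, 1094]) picture_frame();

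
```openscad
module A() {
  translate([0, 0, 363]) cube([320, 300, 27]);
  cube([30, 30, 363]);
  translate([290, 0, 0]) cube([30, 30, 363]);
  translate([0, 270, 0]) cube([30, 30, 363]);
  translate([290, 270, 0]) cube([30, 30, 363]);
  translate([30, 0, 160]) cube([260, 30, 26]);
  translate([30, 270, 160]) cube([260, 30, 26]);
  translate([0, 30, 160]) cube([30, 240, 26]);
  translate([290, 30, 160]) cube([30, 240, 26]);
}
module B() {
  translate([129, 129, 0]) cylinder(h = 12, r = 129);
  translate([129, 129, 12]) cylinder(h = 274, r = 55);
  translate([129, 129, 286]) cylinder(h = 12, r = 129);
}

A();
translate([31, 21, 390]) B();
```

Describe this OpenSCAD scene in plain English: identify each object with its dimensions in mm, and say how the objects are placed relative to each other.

A is a simple wooden stool: a rectangular seat 320 mm (x) by 300 mm (y), 27 mm thick, top face at z = 390 mm, on four square legs, each 30×30 mm in cross-section. The legs rest on z = 0, each flush with a corner of the seat. Four stretchers, 30 mm wide and 26 mm tall, connect adjacent legs with their undersides at z = 160 mm, each running between the inner faces of the legs it joins and aligned with the legs' outer faces on the other axis.

B is a spool: two coaxial disc flanges of radius 129 mm and thickness 12 mm, joined by a core cylinder of radius 55 mm and height 274 mm. The lower flange rests on z = 0 and the three cylinders share a vertical axis.

The spool is on top of the stool, centred.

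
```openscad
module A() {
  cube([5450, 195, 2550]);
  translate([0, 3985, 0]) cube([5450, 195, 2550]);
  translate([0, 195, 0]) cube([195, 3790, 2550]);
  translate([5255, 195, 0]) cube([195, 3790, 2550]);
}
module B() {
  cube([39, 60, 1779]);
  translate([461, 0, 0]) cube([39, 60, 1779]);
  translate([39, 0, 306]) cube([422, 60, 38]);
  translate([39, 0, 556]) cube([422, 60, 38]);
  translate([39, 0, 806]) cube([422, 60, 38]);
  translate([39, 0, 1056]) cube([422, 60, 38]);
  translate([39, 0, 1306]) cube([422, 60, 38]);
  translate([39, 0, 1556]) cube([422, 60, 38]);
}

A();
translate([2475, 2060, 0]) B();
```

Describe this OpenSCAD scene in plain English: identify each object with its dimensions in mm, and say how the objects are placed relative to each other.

A is a box-shaped house frame (walls only): outside footprint 5450×4180 mm, wall height 2550 mm, wall thickness 195 mm. The two y-facing walls run the full x-width; the two x-facing walls fit between the inner faces of the y-facing walls.

B is a wooden ladder with two side rails of 39×60 mm section and 1779 mm height, set 500 mm apart overall. Between them run 6 rectangular rungs (60 mm deep, 38 mm thick), front faces flush with the rails' −y face. The bottom of the first rung is 306 mm above the floor and each subsequent rung is 250 mm higher than the one below.

The ladder sits inside the house frame, centred.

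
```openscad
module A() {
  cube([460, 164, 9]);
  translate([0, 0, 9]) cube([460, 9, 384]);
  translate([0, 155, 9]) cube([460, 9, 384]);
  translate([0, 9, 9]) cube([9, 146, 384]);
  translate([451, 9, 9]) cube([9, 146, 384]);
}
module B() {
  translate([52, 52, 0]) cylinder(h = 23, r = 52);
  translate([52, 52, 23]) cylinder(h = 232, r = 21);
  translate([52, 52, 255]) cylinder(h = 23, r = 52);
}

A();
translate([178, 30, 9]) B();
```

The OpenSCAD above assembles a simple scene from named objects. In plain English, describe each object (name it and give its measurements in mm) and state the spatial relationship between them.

A is an open storage box with external size 460×164×393 mm and wall thickness 9 mm (the base is also 9 mm thick). The base covers the whole footprint; the four walls stand on the base, with the y-facing walls full-width and the x-facing walls fitting between their inner faces.

B is a spool: two coaxial disc flanges of radius 52 mm and thickness 23 mm, joined by a core cylinder of radius 21 mm and height 232 mm. The lower flange rests on z = 0 and the three cylinders share a vertical axis.

The spool sits inside the open box, centred.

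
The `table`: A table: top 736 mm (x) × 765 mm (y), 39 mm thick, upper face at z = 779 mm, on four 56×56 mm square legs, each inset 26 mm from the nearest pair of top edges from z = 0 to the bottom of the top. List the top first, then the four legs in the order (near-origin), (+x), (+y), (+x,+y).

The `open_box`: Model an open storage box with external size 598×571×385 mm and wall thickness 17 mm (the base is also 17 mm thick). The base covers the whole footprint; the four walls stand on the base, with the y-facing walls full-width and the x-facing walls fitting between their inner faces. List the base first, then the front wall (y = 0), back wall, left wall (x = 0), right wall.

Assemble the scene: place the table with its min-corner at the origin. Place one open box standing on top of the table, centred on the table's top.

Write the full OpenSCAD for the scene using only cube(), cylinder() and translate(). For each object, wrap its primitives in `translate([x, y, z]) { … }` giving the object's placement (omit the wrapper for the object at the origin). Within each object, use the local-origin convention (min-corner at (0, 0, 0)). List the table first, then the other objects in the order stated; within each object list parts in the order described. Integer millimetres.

translate([0, 0, 740]) cube([736, 765, 39]);
translate([26, 26, 0]) cube([56, 56, 740]);
translate([654, 26, 0]) cube([56, 56, 740]);
translate([26, 683, 0]) cube([56, 56, 740]);
translate([654, 683, 0]) cube([56, 56, 740]);
translate([69, 97, 779]) {
  cube([598, 571, 17]);
  translate([0, 0, 17]) cube([598, 17, 368]);
  translate([0, 554, 17]) cube([598, 17, 368]);
  translate([0, 17, 17]) cube([17, 537, 368]);
  translate([581, 17, 17]) cube([17, 537, 368]);
}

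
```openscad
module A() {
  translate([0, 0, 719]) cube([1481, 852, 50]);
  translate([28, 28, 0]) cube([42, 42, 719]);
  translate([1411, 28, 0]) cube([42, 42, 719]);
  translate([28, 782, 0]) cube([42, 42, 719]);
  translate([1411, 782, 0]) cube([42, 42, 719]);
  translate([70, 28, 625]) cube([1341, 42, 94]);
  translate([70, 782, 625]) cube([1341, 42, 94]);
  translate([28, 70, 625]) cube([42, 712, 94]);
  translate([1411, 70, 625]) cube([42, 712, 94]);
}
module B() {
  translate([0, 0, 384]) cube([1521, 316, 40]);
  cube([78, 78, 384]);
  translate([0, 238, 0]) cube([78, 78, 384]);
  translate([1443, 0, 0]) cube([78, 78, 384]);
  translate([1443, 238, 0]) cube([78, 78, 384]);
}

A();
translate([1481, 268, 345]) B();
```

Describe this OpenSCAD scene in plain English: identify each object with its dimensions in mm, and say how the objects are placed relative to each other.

A is a table: top 1481 mm (x) × 852 mm (y), 50 mm thick, upper face at z = 769 mm, on four 42×42 mm square legs, each inset 28 mm from the nearest pair of top edges, running from z = 0 to the bottom of the top. Four apron rails, 42 mm thick and 94 mm tall, run between adjacent legs with their top edges flush with the underside of the top and their outer faces flush with the legs' outer faces.

B is a long wooden bench with a 1521 mm (x) × 316 mm (y) seat, 40 mm thick, its top surface 424 mm above the floor. Four 78 mm square legs at the seat corners, flush with the edges, run from z = 0 to the seat underside.

The bench is beside the table with their tops flush at z = 769.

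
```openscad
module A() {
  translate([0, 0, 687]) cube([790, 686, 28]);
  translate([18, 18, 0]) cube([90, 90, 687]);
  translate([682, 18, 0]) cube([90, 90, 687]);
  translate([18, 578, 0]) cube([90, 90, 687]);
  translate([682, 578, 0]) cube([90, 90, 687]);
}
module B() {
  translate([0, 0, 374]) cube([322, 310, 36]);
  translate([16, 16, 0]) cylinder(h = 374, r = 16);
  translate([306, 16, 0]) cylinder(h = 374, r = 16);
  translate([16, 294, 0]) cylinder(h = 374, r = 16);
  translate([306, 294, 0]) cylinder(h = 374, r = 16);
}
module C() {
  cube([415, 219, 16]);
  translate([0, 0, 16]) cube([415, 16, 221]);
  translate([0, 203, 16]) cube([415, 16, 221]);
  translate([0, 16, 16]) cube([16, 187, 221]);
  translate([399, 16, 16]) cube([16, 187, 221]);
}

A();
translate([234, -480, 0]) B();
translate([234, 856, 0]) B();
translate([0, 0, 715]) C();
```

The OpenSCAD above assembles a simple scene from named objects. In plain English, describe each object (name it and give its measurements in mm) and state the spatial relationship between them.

A is a table with a 790×686 mm rectangular top, 28 mm thick, top surface at z = 715 mm, supported by four 90×90 mm square legs, each inset 18 mm from the nearest pair of top edges, running from the floor.

B is a four-legged stool. The seat is a 322×310×36 mm slab whose top surface is at z = 410 mm; four round legs, each 32 mm in diameter, run from the floor (z = 0) to the underside of the seat, each leg's axis is inset half a diameter from the nearest pair of seat edges (so the leg's bounding box is flush with the corner).

C is an open-topped rectangular box: outside dimensions 415×219×237 mm, with a uniform wall and base thickness of 16 mm. The base is a full 415×219 slab on the floor; four walls sit on top of the base. The front and back walls (the −y and +y sides) span the full width; the two side walls fit between them.

Two stools sit around the table at the −y, +y sides. The open box is on top of the table.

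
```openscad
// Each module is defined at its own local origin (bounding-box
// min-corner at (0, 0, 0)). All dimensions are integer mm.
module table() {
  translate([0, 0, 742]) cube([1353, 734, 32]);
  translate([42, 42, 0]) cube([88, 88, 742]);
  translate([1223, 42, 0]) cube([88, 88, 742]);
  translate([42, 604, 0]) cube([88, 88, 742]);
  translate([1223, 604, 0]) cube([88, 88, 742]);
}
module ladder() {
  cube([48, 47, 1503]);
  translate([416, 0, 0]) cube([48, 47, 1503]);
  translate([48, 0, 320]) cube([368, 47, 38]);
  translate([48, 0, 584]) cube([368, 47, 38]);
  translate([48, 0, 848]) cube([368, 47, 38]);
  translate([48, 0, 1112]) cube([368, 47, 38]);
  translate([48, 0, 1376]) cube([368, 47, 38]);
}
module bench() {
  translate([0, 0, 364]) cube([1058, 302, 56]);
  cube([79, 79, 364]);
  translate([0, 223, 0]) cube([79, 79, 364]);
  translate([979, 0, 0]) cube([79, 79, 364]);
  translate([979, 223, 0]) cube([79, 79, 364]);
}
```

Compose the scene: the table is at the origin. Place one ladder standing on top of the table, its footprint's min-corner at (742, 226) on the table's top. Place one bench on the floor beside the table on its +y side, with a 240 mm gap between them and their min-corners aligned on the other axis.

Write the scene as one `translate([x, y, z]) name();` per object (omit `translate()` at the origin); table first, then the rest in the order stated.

table();
translate([742, 226, 774]) ladder();
translate([0, 974, 0]) bench();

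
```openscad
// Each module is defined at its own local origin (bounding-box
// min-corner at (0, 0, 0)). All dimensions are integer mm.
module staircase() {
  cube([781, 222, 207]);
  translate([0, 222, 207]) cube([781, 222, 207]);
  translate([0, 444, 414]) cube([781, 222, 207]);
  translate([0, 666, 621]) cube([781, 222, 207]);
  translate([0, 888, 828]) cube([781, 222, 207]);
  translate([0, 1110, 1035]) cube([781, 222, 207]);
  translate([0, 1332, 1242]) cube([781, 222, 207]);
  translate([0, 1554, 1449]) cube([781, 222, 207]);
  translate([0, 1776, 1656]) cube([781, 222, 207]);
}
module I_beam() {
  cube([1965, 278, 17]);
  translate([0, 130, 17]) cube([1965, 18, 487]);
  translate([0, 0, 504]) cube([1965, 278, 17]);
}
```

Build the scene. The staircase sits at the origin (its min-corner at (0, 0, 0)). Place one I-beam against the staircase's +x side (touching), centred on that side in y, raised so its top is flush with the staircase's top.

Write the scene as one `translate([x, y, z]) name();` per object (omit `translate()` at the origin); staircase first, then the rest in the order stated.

staircase();
translate([781, 860, 1342]) I_beam();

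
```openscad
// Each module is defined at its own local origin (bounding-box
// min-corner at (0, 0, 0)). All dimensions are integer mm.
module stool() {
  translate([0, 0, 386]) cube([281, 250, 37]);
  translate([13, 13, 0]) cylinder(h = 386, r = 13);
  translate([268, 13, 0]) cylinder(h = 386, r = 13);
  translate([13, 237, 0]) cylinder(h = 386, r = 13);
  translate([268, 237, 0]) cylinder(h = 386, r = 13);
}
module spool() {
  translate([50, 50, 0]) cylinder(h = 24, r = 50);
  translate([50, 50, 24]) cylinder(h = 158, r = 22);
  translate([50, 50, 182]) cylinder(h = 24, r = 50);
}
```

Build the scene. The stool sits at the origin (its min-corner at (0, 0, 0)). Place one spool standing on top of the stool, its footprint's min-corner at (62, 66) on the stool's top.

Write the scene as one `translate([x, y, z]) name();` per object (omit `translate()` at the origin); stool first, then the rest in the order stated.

stool();
translate([62, 66, 423]) spool();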